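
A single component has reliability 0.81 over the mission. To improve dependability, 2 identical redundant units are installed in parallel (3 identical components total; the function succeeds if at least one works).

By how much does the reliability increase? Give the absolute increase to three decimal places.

0.183

R_before = 0.81
R_after = 1 − (1 − 0.81)^3 = 0.993
ΔR = 0.993 − 0.81 = 0.183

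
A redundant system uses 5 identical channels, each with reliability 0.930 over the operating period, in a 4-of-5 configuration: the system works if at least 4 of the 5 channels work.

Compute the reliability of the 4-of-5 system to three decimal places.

R = Σ_{i=4}^{5} C(5,i) p^i (1−p)^{5−i} with p = 0.930
C(5,4)·0.930^4·0.070^1 = 0.26182
C(5,5)·0.930^5·0.070^0 = 0.69569
Sum = 0.958

0.958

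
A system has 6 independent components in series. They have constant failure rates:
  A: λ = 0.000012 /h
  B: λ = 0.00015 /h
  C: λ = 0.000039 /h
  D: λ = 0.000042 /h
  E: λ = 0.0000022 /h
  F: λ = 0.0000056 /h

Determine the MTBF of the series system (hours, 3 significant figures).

3990

Series of exponential components: λ_sys = Σ λ_i
λ_sys = 0.000012 + 0.00015 + 0.000039 + 0.000042 + 0.0000022 + 0.0000056 = 2.5080e-04 /h
MTBF = 1 / λ_sys = 3990 h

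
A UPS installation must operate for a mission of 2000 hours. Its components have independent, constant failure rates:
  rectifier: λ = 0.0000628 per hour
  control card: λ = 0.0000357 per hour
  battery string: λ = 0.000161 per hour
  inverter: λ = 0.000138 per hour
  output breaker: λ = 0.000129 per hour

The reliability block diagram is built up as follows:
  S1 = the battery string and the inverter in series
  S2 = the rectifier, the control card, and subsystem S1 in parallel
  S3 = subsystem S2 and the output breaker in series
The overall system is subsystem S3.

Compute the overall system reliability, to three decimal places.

R(rectifier) = exp(−0.0000628 × 2000) = 0.88197
R(control card) = exp(−0.0000357 × 2000) = 0.93109
R(battery string) = exp(−0.000161 × 2000) = 0.72470
R(inverter) = exp(−0.000138 × 2000) = 0.75881
R(output breaker) = exp(−0.000129 × 2000) = 0.77260
Series (battery string and inverter): 0.72470 × 0.75881 = 0.54991
Parallel (rectifier, control card, and [0.54991]): 1 − (1 − 0.88197)(1 − 0.93109)(1 − 0.54991) = 0.99634
Series ([0.99634] and output breaker): 0.99634 × 0.77260 = 0.770

0.770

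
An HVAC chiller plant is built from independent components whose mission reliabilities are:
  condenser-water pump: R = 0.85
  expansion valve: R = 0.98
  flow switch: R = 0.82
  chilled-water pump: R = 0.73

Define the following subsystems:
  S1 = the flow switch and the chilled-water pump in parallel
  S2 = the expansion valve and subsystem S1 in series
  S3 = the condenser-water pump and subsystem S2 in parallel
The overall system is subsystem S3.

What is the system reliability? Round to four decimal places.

0.9899

Parallel (flow switch and chilled-water pump): 1 − (1 − 0.820000)(1 − 0.730000) = 0.951400
Series (expansion valve and [0.951400]): 0.980000 × 0.951400 = 0.932372
Parallel (condenser-water pump and [0.932372]): 1 − (1 − 0.850000)(1 − 0.932372) = 0.9899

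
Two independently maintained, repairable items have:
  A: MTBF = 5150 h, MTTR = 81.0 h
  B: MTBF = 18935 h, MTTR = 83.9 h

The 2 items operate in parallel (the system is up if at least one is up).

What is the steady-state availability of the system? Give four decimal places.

A(A) = MTBF/(MTBF+MTTR) = 5150/(5150+81.0) = 0.984515
A(B) = MTBF/(MTBF+MTTR) = 18935/(18935+83.9) = 0.995589
Parallel availability: 1 − (1 − 0.984515)(1 − 0.995589) = 0.9999

0.9999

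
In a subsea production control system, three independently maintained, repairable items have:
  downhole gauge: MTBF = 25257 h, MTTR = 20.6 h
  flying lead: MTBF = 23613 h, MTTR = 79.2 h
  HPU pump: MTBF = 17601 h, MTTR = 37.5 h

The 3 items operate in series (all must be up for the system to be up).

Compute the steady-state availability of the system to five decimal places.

0.99373

A(downhole gauge) = MTBF/(MTBF+MTTR) = 25257/(25257+20.6) = 0.999185
A(flying lead) = MTBF/(MTBF+MTTR) = 23613/(23613+79.2) = 0.996657
A(HPU pump) = MTBF/(MTBF+MTTR) = 17601/(17601+37.5) = 0.997874
Series availability: 0.999185 × 0.996657 × 0.997874 = 0.99373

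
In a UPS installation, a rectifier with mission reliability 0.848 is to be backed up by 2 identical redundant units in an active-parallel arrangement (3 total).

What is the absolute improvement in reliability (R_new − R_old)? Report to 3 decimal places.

0.148

R_before = 0.848
R_after = 1 − (1 − 0.848)^3 = 0.996
ΔR = 0.996 − 0.848 = 0.148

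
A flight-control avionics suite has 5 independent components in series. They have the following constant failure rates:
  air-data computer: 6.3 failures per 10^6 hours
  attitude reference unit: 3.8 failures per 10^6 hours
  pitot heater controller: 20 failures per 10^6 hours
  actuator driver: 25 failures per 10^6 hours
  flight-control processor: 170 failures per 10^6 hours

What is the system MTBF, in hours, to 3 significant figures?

4440

Series of exponential components: λ_sys = Σ λ_i
λ_sys = 0.0000063 + 0.0000038 + 0.000020 + 0.000025 + 0.00017 = 2.2510e-04 /h
MTBF = 1 / λ_sys = 4440 h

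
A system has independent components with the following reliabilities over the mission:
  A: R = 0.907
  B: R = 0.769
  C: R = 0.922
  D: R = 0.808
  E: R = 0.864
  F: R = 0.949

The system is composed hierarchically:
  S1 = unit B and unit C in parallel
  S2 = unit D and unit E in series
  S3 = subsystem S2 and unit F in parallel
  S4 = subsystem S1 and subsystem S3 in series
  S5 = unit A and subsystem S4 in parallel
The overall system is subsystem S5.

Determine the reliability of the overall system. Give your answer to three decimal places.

0.997

Parallel (B and C): 1 − (1 − 0.76900)(1 − 0.92200) = 0.98198
Series (D and E): 0.80800 × 0.86400 = 0.69811
Parallel ([0.69811] and F): 1 − (1 − 0.69811)(1 − 0.94900) = 0.98460
Series ([0.98198] and [0.98460]): 0.98198 × 0.98460 = 0.96686
Parallel (A and [0.96686]): 1 − (1 − 0.90700)(1 − 0.96686) = 0.997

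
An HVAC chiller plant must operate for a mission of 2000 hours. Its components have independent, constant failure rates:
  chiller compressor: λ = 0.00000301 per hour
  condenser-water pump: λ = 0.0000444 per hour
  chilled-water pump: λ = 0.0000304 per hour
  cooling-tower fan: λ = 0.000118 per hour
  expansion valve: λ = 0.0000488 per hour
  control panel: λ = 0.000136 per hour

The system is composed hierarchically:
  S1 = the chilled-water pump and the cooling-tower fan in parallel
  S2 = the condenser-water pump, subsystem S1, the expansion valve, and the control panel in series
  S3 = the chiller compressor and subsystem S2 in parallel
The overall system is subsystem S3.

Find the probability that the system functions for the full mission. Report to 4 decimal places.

R(chiller compressor) = exp(−0.00000301 × 2000) = 0.993998
R(condenser-water pump) = exp(−0.0000444 × 2000) = 0.915029
R(chilled-water pump) = exp(−0.0000304 × 2000) = 0.941011
R(cooling-tower fan) = exp(−0.000118 × 2000) = 0.789781
R(expansion valve) = exp(−0.0000488 × 2000) = 0.907012
R(control panel) = exp(−0.000136 × 2000) = 0.761854
Parallel (chilled-water pump and cooling-tower fan): 1 − (1 − 0.941011)(1 − 0.789781) = 0.987599
Series (condenser-water pump, [0.987599], expansion valve, and control panel): 0.915029 × 0.987599 × 0.907012 × 0.761854 = 0.624454
Parallel (chiller compressor and [0.624454]): 1 − (1 − 0.993998)(1 − 0.624454) = 0.9977

0.9977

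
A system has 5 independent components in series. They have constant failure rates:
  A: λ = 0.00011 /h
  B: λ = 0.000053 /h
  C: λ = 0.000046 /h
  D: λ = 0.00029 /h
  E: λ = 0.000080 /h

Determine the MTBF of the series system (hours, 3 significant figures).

Series of exponential components: λ_sys = Σ λ_i
λ_sys = 0.00011 + 0.000053 + 0.000046 + 0.00029 + 0.000080 = 5.7900e-04 /h
MTBF = 1 / λ_sys = 1730 h

1730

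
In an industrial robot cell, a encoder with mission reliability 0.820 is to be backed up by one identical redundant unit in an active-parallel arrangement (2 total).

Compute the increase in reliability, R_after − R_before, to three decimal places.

0.148

R_before = 0.820
R_after = 1 − (1 − 0.820)^2 = 0.968
ΔR = 0.968 − 0.820 = 0.148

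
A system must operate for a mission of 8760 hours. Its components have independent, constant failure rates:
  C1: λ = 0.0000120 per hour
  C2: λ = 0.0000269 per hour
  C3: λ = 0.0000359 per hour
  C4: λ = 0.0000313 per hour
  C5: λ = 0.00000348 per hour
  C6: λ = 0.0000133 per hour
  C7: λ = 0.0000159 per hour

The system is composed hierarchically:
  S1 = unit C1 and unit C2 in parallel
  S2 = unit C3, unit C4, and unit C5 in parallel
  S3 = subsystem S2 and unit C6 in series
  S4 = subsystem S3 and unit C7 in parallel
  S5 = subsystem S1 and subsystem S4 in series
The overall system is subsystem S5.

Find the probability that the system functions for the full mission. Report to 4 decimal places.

0.9648

R(C1) = exp(−0.0000120 × 8760) = 0.900216
R(C2) = exp(−0.0000269 × 8760) = 0.790062
R(C3) = exp(−0.0000359 × 8760) = 0.730166
R(C4) = exp(−0.0000313 × 8760) = 0.760189
R(C5) = exp(−0.00000348 × 8760) = 0.969975
R(C6) = exp(−0.0000133 × 8760) = 0.890023
R(C7) = exp(−0.0000159 × 8760) = 0.869981
Parallel (C1 and C2): 1 − (1 − 0.900216)(1 − 0.790062) = 0.979052
Parallel (C3, C4, and C5): 1 − (1 − 0.730166)(1 − 0.760189)(1 − 0.969975) = 0.998057
Series ([0.998057] and C6): 0.998057 × 0.890023 = 0.888294
Parallel ([0.888294] and C7): 1 − (1 − 0.888294)(1 − 0.869981) = 0.985476
Series ([0.979052] and [0.985476]): 0.979052 × 0.985476 = 0.9648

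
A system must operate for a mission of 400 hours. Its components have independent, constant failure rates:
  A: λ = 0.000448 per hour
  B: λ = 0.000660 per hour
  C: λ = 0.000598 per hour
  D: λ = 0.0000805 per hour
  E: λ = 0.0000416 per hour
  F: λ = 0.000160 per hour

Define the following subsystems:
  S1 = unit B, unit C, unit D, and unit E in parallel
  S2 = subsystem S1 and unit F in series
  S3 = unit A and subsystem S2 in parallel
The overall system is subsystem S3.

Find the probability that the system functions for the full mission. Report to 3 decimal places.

0.990

R(A) = exp(−0.000448 × 400) = 0.83594
R(B) = exp(−0.000660 × 400) = 0.76797
R(C) = exp(−0.000598 × 400) = 0.78726
R(D) = exp(−0.0000805 × 400) = 0.96831
R(E) = exp(−0.0000416 × 400) = 0.98350
R(F) = exp(−0.000160 × 400) = 0.93800
Parallel (B, C, D, and E): 1 − (1 − 0.76797)(1 − 0.78726)(1 − 0.96831)(1 − 0.98350) = 0.99997
Series ([0.99997] and F): 0.99997 × 0.93800 = 0.93797
Parallel (A and [0.93797]): 1 − (1 − 0.83594)(1 − 0.93797) = 0.990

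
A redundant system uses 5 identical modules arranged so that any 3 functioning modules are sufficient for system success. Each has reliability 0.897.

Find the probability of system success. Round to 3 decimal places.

0.991

R = Σ_{i=3}^{5} C(5,i) p^i (1−p)^{5−i} with p = 0.897
C(5,3)·0.897^3·0.103^2 = 0.07657
C(5,4)·0.897^4·0.103^1 = 0.33341
C(5,5)·0.897^5·0.103^0 = 0.58071
Sum = 0.991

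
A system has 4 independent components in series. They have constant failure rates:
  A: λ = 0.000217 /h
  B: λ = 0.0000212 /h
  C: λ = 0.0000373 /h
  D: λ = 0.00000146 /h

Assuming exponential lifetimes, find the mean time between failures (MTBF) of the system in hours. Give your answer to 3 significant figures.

3610

Series of exponential components: λ_sys = Σ λ_i
λ_sys = 0.000217 + 0.0000212 + 0.0000373 + 0.00000146 = 2.7696e-04 /h
MTBF = 1 / λ_sys = 3610 h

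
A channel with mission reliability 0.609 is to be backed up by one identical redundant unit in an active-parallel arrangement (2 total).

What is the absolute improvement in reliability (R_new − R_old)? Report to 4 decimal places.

0.2381

R_before = 0.609
R_after = 1 − (1 − 0.609)^2 = 0.8471
ΔR = 0.8471 − 0.609 = 0.2381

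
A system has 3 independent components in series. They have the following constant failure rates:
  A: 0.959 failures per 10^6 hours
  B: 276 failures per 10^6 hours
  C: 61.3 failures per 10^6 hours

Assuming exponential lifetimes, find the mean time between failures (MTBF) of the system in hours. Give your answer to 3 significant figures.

2960

Series of exponential components: λ_sys = Σ λ_i
λ_sys = 0.000000959 + 0.000276 + 0.0000613 = 3.3826e-04 /h
MTBF = 1 / λ_sys = 2960 h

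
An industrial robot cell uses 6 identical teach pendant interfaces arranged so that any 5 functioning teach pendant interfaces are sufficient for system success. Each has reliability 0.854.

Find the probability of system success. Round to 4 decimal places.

0.7858

R = Σ_{i=5}^{6} C(6,i) p^i (1−p)^{6−i} with p = 0.854
C(6,5)·0.854^5·0.146^1 = 0.397918
C(6,6)·0.854^6·0.146^0 = 0.387925
Sum = 0.7858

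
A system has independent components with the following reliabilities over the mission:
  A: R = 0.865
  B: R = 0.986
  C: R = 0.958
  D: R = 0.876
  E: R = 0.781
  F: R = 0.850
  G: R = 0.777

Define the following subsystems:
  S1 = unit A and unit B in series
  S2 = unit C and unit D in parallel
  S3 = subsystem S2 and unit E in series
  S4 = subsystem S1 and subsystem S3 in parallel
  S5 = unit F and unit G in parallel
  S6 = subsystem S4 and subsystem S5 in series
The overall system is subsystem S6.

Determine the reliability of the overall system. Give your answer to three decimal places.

Series (A and B): 0.86500 × 0.98600 = 0.85289
Parallel (C and D): 1 − (1 − 0.95800)(1 − 0.87600) = 0.99479
Series ([0.99479] and E): 0.99479 × 0.78100 = 0.77693
Parallel ([0.85289] and [0.77693]): 1 − (1 − 0.85289)(1 − 0.77693) = 0.96718
Parallel (F and G): 1 − (1 − 0.85000)(1 − 0.77700) = 0.96655
Series ([0.96718] and [0.96655]): 0.96718 × 0.96655 = 0.935

0.935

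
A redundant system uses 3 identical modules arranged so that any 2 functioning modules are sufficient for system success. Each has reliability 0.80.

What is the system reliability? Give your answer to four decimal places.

0.8960

R = Σ_{i=2}^{3} C(3,i) p^i (1−p)^{3−i} with p = 0.80
C(3,2)·0.80^2·0.20^1 = 0.384000
C(3,3)·0.80^3·0.20^0 = 0.512000
Sum = 0.8960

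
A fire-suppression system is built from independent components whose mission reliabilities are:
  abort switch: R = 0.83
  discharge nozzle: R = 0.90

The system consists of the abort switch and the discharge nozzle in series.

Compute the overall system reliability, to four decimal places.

0.7470

Series (abort switch and discharge nozzle): 0.830000 × 0.900000 = 0.7470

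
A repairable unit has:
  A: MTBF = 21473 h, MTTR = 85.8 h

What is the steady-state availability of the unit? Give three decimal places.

A(A) = MTBF/(MTBF+MTTR) = 21473/(21473+85.8) = 0.996

0.996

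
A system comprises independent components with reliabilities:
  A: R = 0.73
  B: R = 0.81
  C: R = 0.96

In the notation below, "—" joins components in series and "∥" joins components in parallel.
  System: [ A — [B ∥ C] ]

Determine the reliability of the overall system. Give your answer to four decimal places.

Parallel (B and C): 1 − (1 − 0.810000)(1 − 0.960000) = 0.992400
Series (A and [0.992400]): 0.730000 × 0.992400 = 0.7245

0.7245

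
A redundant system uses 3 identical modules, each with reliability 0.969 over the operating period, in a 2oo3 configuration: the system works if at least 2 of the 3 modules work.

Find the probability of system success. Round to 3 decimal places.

R = Σ_{i=2}^{3} C(3,i) p^i (1−p)^{3−i} with p = 0.969
C(3,2)·0.969^2·0.031^1 = 0.08732
C(3,3)·0.969^3·0.031^0 = 0.90985
Sum = 0.997

0.997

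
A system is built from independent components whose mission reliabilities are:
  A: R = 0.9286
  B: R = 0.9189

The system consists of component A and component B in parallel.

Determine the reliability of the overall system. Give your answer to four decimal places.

0.9942

Parallel (A and B): 1 − (1 − 0.928600)(1 − 0.918900) = 0.9942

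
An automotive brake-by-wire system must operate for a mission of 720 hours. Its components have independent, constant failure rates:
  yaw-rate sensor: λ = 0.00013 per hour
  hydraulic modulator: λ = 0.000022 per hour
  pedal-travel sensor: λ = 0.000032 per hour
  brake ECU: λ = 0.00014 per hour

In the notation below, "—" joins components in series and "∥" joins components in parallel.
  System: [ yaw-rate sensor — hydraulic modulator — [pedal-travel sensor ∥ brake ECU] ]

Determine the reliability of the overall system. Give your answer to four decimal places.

R(yaw-rate sensor) = exp(−0.00013 × 720) = 0.910647
R(hydraulic modulator) = exp(−0.000022 × 720) = 0.984285
R(pedal-travel sensor) = exp(−0.000032 × 720) = 0.977223
R(brake ECU) = exp(−0.00014 × 720) = 0.904114
Parallel (pedal-travel sensor and brake ECU): 1 − (1 − 0.977223)(1 − 0.904114) = 0.997816
Series (yaw-rate sensor, hydraulic modulator, and [0.997816]): 0.910647 × 0.984285 × 0.997816 = 0.8944

0.8944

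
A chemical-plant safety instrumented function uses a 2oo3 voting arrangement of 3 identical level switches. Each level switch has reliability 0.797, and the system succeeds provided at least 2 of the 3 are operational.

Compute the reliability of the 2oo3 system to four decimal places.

R = Σ_{i=2}^{3} C(3,i) p^i (1−p)^{3−i} with p = 0.797
C(3,2)·0.797^2·0.203^1 = 0.386842
C(3,3)·0.797^3·0.203^0 = 0.506262
Sum = 0.8931

0.8931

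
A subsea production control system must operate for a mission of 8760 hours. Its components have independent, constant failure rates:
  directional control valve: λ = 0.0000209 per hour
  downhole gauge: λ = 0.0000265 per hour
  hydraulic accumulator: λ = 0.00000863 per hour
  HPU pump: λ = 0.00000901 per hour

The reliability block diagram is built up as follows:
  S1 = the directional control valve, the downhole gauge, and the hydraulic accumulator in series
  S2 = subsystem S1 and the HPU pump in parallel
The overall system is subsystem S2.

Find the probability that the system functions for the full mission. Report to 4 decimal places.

0.9706

R(directional control valve) = exp(−0.0000209 × 8760) = 0.832698
R(downhole gauge) = exp(−0.0000265 × 8760) = 0.792835
R(hydraulic accumulator) = exp(−0.00000863 × 8760) = 0.927188
R(HPU pump) = exp(−0.00000901 × 8760) = 0.924107
Series (directional control valve, downhole gauge, and hydraulic accumulator): 0.832698 × 0.792835 × 0.927188 = 0.612122
Parallel ([0.612122] and HPU pump): 1 − (1 − 0.612122)(1 − 0.924107) = 0.9706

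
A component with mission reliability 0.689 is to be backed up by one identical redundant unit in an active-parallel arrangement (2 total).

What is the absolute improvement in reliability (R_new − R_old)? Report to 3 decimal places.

0.214

R_before = 0.689
R_after = 1 − (1 − 0.689)^2 = 0.903
ΔR = 0.903 − 0.689 = 0.214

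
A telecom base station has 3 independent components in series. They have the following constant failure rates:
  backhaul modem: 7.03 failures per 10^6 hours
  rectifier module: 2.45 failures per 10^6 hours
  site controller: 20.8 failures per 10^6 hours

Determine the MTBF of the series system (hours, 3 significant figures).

33000

Series of exponential components: λ_sys = Σ λ_i
λ_sys = 0.00000703 + 0.00000245 + 0.0000208 = 3.0280e-05 /h
MTBF = 1 / λ_sys = 33000 h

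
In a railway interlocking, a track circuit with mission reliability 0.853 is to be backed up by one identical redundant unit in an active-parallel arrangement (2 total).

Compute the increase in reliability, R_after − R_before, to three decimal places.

0.125

R_before = 0.853
R_after = 1 − (1 − 0.853)^2 = 0.978
ΔR = 0.978 − 0.853 = 0.125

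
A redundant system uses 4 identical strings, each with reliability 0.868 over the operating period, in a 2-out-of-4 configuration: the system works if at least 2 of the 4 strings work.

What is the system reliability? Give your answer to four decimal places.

R = Σ_{i=2}^{4} C(4,i) p^i (1−p)^{4−i} with p = 0.868
C(4,2)·0.868^2·0.132^2 = 0.078766
C(4,3)·0.868^3·0.132^1 = 0.345297
C(4,4)·0.868^4·0.132^0 = 0.567648
Sum = 0.9917

0.9917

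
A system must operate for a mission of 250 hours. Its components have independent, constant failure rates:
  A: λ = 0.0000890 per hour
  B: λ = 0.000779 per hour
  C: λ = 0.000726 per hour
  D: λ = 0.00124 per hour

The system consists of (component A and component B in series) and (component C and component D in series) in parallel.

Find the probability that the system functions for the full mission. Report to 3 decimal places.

R(A) = exp(−0.0000890 × 250) = 0.97800
R(B) = exp(−0.000779 × 250) = 0.82304
R(C) = exp(−0.000726 × 250) = 0.83402
R(D) = exp(−0.00124 × 250) = 0.73345
Series (A and B): 0.97800 × 0.82304 = 0.80493
Series (C and D): 0.83402 × 0.73345 = 0.61171
Parallel ([0.80493] and [0.61171]): 1 − (1 − 0.80493)(1 − 0.61171) = 0.924

0.924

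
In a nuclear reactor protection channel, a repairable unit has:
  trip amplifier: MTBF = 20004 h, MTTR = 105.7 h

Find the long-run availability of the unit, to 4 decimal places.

0.9947

A(trip amplifier) = MTBF/(MTBF+MTTR) = 20004/(20004+105.7) = 0.9947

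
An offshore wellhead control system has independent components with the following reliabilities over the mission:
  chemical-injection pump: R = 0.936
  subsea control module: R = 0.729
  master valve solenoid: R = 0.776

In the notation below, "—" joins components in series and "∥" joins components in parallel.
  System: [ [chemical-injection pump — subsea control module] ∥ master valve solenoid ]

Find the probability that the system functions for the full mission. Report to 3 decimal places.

Series (chemical-injection pump and subsea control module): 0.93600 × 0.72900 = 0.68234
Parallel ([0.68234] and master valve solenoid): 1 − (1 − 0.68234)(1 − 0.77600) = 0.929

0.929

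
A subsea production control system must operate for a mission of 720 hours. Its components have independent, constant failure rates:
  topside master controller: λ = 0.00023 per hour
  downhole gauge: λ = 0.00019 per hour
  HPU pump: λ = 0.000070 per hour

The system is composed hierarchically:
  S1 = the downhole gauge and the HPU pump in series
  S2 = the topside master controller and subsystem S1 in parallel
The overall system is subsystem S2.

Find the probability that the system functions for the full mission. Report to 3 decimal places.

R(topside master controller) = exp(−0.00023 × 720) = 0.84739
R(downhole gauge) = exp(−0.00019 × 720) = 0.87214
R(HPU pump) = exp(−0.000070 × 720) = 0.95085
Series (downhole gauge and HPU pump): 0.87214 × 0.95085 = 0.82927
Parallel (topside master controller and [0.82927]): 1 − (1 − 0.84739)(1 − 0.82927) = 0.974

0.974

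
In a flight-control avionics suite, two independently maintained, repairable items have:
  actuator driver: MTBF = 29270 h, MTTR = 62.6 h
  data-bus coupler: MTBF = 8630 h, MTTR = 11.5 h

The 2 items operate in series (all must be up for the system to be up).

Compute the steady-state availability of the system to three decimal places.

0.997

A(actuator driver) = MTBF/(MTBF+MTTR) = 29270/(29270+62.6) = 0.997866
A(data-bus coupler) = MTBF/(MTBF+MTTR) = 8630/(8630+11.5) = 0.998669
Series availability: 0.997866 × 0.998669 = 0.997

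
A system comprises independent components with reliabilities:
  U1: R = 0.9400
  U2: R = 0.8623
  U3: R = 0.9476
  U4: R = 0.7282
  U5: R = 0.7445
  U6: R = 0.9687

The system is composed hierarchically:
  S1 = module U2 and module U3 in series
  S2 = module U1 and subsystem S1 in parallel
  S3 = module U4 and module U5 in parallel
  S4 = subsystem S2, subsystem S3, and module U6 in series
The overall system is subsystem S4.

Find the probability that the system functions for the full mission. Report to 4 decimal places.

Series (U2 and U3): 0.862300 × 0.947600 = 0.817115
Parallel (U1 and [0.817115]): 1 − (1 − 0.940000)(1 − 0.817115) = 0.989027
Parallel (U4 and U5): 1 − (1 − 0.728200)(1 − 0.744500) = 0.930555
Series ([0.989027], [0.930555], and U6): 0.989027 × 0.930555 × 0.968700 = 0.8915

0.8915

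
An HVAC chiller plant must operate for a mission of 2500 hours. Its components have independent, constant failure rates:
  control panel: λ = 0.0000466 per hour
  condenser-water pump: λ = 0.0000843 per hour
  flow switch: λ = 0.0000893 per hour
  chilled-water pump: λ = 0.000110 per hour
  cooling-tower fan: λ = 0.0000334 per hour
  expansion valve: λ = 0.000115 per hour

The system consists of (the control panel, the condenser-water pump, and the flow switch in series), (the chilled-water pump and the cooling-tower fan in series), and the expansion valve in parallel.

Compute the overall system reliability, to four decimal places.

0.9681

R(control panel) = exp(−0.0000466 × 2500) = 0.890030
R(condenser-water pump) = exp(−0.0000843 × 2500) = 0.809977
R(flow switch) = exp(−0.0000893 × 2500) = 0.799915
R(chilled-water pump) = exp(−0.000110 × 2500) = 0.759572
R(cooling-tower fan) = exp(−0.0000334 × 2500) = 0.919891
R(expansion valve) = exp(−0.000115 × 2500) = 0.750137
Series (control panel, condenser-water pump, and flow switch): 0.890030 × 0.809977 × 0.799915 = 0.576662
Series (chilled-water pump and cooling-tower fan): 0.759572 × 0.919891 = 0.698723
Parallel ([0.576662], [0.698723], and expansion valve): 1 − (1 − 0.576662)(1 − 0.698723)(1 − 0.750137) = 0.9681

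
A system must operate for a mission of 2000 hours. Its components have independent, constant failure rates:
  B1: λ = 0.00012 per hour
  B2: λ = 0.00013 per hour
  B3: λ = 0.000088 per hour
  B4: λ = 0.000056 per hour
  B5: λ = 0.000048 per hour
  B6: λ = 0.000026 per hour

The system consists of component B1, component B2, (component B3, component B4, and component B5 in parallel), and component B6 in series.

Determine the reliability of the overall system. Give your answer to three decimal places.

R(B1) = exp(−0.00012 × 2000) = 0.78663
R(B2) = exp(−0.00013 × 2000) = 0.77105
R(B3) = exp(−0.000088 × 2000) = 0.83862
R(B4) = exp(−0.000056 × 2000) = 0.89404
R(B5) = exp(−0.000048 × 2000) = 0.90846
R(B6) = exp(−0.000026 × 2000) = 0.94933
Parallel (B3, B4, and B5): 1 − (1 − 0.83862)(1 − 0.89404)(1 − 0.90846) = 0.99843
Series (B1, B2, [0.99843], and B6): 0.78663 × 0.77105 × 0.99843 × 0.94933 = 0.575

0.575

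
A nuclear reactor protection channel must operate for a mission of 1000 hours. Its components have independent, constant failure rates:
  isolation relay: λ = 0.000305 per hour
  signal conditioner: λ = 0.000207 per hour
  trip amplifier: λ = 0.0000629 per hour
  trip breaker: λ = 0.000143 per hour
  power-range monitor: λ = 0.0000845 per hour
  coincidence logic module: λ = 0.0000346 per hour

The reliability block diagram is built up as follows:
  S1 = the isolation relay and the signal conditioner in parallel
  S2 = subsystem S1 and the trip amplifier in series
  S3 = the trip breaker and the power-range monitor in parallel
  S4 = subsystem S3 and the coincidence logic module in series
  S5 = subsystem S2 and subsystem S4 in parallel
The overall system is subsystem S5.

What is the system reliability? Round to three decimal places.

0.995

R(isolation relay) = exp(−0.000305 × 1000) = 0.73712
R(signal conditioner) = exp(−0.000207 × 1000) = 0.81302
R(trip amplifier) = exp(−0.0000629 × 1000) = 0.93904
R(trip breaker) = exp(−0.000143 × 1000) = 0.86675
R(power-range monitor) = exp(−0.0000845 × 1000) = 0.91897
R(coincidence logic module) = exp(−0.0000346 × 1000) = 0.96599
Parallel (isolation relay and signal conditioner): 1 − (1 − 0.73712)(1 − 0.81302) = 0.95085
Series ([0.95085] and trip amplifier): 0.95085 × 0.93904 = 0.89289
Parallel (trip breaker and power-range monitor): 1 − (1 − 0.86675)(1 − 0.91897) = 0.98920
Series ([0.98920] and coincidence logic module): 0.98920 × 0.96599 = 0.95556
Parallel ([0.89289] and [0.95556]): 1 − (1 − 0.89289)(1 − 0.95556) = 0.995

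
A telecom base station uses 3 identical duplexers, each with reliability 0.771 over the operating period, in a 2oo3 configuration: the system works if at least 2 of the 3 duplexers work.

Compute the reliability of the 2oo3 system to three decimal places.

R = Σ_{i=2}^{3} C(3,i) p^i (1−p)^{3−i} with p = 0.771
C(3,2)·0.771^2·0.229^1 = 0.40838
C(3,3)·0.771^3·0.229^0 = 0.45831
Sum = 0.867

0.867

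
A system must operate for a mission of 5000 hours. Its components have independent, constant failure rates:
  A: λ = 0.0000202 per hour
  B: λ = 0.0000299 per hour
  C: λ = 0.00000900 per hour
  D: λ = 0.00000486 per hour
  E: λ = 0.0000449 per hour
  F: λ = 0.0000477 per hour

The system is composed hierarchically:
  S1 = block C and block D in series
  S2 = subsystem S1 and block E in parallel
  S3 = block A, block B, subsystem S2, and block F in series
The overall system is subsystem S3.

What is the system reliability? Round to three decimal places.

0.605

R(A) = exp(−0.0000202 × 5000) = 0.90393
R(B) = exp(−0.0000299 × 5000) = 0.86114
R(C) = exp(−0.00000900 × 5000) = 0.95600
R(D) = exp(−0.00000486 × 5000) = 0.97599
R(E) = exp(−0.0000449 × 5000) = 0.79892
R(F) = exp(−0.0000477 × 5000) = 0.78781
Series (C and D): 0.95600 × 0.97599 = 0.93305
Parallel ([0.93305] and E): 1 − (1 − 0.93305)(1 − 0.79892) = 0.98654
Series (A, B, [0.98654], and F): 0.90393 × 0.86114 × 0.98654 × 0.78781 = 0.605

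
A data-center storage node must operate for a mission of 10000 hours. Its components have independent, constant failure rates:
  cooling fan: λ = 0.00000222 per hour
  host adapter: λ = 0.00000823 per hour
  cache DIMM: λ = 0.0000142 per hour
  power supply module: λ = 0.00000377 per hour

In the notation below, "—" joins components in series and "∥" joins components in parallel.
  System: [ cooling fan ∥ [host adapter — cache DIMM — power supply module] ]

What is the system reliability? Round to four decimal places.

R(cooling fan) = exp(−0.00000222 × 10000) = 0.978045
R(host adapter) = exp(−0.00000823 × 10000) = 0.920996
R(cache DIMM) = exp(−0.0000142 × 10000) = 0.867621
R(power supply module) = exp(−0.00000377 × 10000) = 0.963002
Series (host adapter, cache DIMM, and power supply module): 0.920996 × 0.867621 × 0.963002 = 0.769511
Parallel (cooling fan and [0.769511]): 1 − (1 − 0.978045)(1 − 0.769511) = 0.9949

0.9949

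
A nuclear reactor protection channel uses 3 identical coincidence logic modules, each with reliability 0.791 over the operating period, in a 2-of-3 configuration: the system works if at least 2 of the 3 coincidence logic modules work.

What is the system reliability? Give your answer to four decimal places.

R = Σ_{i=2}^{3} C(3,i) p^i (1−p)^{3−i} with p = 0.791
C(3,2)·0.791^2·0.209^1 = 0.392302
C(3,3)·0.791^3·0.209^0 = 0.494914
Sum = 0.8872

0.8872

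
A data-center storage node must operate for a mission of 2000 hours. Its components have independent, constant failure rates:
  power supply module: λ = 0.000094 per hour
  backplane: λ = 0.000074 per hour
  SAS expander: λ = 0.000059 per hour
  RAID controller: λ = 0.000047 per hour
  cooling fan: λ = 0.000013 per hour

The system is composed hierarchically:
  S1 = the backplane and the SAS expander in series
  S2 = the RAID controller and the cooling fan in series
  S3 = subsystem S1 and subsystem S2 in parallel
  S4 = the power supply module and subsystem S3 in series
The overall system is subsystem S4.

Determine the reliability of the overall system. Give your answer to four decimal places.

0.8067

R(power supply module) = exp(−0.000094 × 2000) = 0.828615
R(backplane) = exp(−0.000074 × 2000) = 0.862431
R(SAS expander) = exp(−0.000059 × 2000) = 0.888696
R(RAID controller) = exp(−0.000047 × 2000) = 0.910283
R(cooling fan) = exp(−0.000013 × 2000) = 0.974335
Series (backplane and SAS expander): 0.862431 × 0.888696 = 0.766439
Series (RAID controller and cooling fan): 0.910283 × 0.974335 = 0.886921
Parallel ([0.766439] and [0.886921]): 1 − (1 − 0.766439)(1 − 0.886921) = 0.973589
Series (power supply module and [0.973589]): 0.828615 × 0.973589 = 0.8067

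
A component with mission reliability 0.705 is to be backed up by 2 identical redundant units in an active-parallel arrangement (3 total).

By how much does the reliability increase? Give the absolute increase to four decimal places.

0.2693

R_before = 0.705
R_after = 1 − (1 − 0.705)^3 = 0.9743
ΔR = 0.9743 − 0.705 = 0.2693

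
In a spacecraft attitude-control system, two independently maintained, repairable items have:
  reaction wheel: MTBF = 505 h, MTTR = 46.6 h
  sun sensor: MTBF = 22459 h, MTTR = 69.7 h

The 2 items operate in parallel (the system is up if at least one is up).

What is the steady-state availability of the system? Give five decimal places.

A(reaction wheel) = MTBF/(MTBF+MTTR) = 505/(505+46.6) = 0.915518
A(sun sensor) = MTBF/(MTBF+MTTR) = 22459/(22459+69.7) = 0.996906
Parallel availability: 1 − (1 − 0.915518)(1 − 0.996906) = 0.99974

0.99974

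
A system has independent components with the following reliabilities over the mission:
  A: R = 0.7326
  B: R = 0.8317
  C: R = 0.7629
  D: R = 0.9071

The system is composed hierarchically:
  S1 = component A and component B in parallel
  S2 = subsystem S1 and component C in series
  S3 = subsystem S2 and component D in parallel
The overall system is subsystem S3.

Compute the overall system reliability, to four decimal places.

Parallel (A and B): 1 − (1 − 0.732600)(1 − 0.831700) = 0.954997
Series ([0.954997] and C): 0.954997 × 0.762900 = 0.728567
Parallel ([0.728567] and D): 1 − (1 − 0.728567)(1 − 0.907100) = 0.9748

0.9748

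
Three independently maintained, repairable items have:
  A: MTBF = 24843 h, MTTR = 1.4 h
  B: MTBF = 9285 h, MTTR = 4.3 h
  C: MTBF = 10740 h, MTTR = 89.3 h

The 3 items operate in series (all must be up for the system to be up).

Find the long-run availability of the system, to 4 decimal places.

A(A) = MTBF/(MTBF+MTTR) = 24843/(24843+1.4) = 0.999944
A(B) = MTBF/(MTBF+MTTR) = 9285/(9285+4.3) = 0.999537
A(C) = MTBF/(MTBF+MTTR) = 10740/(10740+89.3) = 0.991754
Series availability: 0.999944 × 0.999537 × 0.991754 = 0.9912

0.9912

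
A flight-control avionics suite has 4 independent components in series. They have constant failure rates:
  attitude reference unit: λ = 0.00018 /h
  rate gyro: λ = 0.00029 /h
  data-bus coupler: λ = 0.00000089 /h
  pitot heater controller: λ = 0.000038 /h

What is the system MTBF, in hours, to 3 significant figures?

1970

Series of exponential components: λ_sys = Σ λ_i
λ_sys = 0.00018 + 0.00029 + 0.00000089 + 0.000038 = 5.0889e-04 /h
MTBF = 1 / λ_sys = 1970 h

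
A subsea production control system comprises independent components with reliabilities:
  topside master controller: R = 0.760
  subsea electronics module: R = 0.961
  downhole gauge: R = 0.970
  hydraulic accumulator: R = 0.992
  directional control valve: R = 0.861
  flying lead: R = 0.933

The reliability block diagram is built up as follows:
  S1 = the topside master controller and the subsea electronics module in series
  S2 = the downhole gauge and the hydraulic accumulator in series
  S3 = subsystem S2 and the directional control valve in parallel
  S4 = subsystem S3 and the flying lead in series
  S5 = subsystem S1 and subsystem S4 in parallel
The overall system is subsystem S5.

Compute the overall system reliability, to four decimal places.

0.9806

Series (topside master controller and subsea electronics module): 0.760000 × 0.961000 = 0.730360
Series (downhole gauge and hydraulic accumulator): 0.970000 × 0.992000 = 0.962240
Parallel ([0.962240] and directional control valve): 1 − (1 − 0.962240)(1 − 0.861000) = 0.994751
Series ([0.994751] and flying lead): 0.994751 × 0.933000 = 0.928103
Parallel ([0.730360] and [0.928103]): 1 − (1 − 0.730360)(1 − 0.928103) = 0.9806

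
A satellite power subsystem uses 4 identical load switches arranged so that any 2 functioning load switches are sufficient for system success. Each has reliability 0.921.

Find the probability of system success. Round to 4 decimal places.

R = Σ_{i=2}^{4} C(4,i) p^i (1−p)^{4−i} with p = 0.921
C(4,2)·0.921^2·0.079^2 = 0.031763
C(4,3)·0.921^3·0.079^1 = 0.246869
C(4,4)·0.921^4·0.079^0 = 0.719513
Sum = 0.9981

0.9981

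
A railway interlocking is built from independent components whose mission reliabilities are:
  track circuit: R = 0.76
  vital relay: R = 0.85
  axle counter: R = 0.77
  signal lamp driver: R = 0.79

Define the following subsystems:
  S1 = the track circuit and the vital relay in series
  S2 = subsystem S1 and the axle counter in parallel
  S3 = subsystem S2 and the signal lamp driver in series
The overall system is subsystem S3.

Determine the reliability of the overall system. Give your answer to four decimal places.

Series (track circuit and vital relay): 0.760000 × 0.850000 = 0.646000
Parallel ([0.646000] and axle counter): 1 − (1 − 0.646000)(1 − 0.770000) = 0.918580
Series ([0.918580] and signal lamp driver): 0.918580 × 0.790000 = 0.7257

0.7257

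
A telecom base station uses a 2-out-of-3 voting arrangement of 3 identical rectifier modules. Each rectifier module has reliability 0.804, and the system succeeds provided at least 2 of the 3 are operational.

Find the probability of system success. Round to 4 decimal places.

0.8998

R = Σ_{i=2}^{3} C(3,i) p^i (1−p)^{3−i} with p = 0.804
C(3,2)·0.804^2·0.196^1 = 0.380093
C(3,3)·0.804^3·0.196^0 = 0.519718
Sum = 0.8998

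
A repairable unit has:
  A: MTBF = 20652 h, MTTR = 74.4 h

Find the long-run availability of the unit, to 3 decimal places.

A(A) = MTBF/(MTBF+MTTR) = 20652/(20652+74.4) = 0.996

0.996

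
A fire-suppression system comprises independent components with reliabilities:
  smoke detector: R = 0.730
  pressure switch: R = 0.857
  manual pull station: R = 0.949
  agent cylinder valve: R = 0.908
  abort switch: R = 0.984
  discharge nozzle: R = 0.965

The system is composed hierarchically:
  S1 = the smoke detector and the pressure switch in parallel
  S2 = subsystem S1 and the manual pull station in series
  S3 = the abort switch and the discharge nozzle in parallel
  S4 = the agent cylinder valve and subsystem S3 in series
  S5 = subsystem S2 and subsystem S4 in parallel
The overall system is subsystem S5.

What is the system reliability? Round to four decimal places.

0.9919

Parallel (smoke detector and pressure switch): 1 − (1 − 0.730000)(1 − 0.857000) = 0.961390
Series ([0.961390] and manual pull station): 0.961390 × 0.949000 = 0.912359
Parallel (abort switch and discharge nozzle): 1 − (1 − 0.984000)(1 − 0.965000) = 0.999440
Series (agent cylinder valve and [0.999440]): 0.908000 × 0.999440 = 0.907492
Parallel ([0.912359] and [0.907492]): 1 − (1 − 0.912359)(1 − 0.907492) = 0.9919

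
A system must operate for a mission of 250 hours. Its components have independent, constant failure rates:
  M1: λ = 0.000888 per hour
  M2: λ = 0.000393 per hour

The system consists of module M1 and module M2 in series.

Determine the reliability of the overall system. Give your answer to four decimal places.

0.7260

R(M1) = exp(−0.000888 × 250) = 0.800915
R(M2) = exp(−0.000393 × 250) = 0.906422
Series (M1 and M2): 0.800915 × 0.906422 = 0.7260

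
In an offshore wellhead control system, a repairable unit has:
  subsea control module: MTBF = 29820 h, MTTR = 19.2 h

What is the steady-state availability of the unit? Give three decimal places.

A(subsea control module) = MTBF/(MTBF+MTTR) = 29820/(29820+19.2) = 0.999

0.999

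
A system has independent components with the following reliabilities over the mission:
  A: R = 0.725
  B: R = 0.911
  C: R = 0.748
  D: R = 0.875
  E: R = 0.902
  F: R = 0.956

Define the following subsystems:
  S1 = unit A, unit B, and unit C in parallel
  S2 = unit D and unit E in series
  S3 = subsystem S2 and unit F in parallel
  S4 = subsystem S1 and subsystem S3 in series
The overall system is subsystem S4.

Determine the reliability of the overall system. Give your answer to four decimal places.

Parallel (A, B, and C): 1 − (1 − 0.725000)(1 − 0.911000)(1 − 0.748000) = 0.993832
Series (D and E): 0.875000 × 0.902000 = 0.789250
Parallel ([0.789250] and F): 1 − (1 − 0.789250)(1 − 0.956000) = 0.990727
Series ([0.993832] and [0.990727]): 0.993832 × 0.990727 = 0.9846

0.9846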